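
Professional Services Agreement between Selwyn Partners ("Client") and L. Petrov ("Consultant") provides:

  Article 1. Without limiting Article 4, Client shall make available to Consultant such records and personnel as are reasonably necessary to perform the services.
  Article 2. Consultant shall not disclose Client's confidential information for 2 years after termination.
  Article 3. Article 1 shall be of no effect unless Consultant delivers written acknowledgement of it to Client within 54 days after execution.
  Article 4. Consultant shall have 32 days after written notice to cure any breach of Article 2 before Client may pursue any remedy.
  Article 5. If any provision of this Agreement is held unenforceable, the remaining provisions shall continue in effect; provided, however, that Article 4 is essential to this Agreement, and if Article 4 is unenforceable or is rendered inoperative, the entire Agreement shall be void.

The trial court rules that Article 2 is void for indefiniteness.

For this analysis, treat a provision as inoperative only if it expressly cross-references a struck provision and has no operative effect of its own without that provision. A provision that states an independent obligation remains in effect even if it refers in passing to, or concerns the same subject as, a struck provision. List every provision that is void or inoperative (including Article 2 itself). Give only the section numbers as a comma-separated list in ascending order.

Article 2 is struck. The only function of Article 4 is the cure period for breach of Article 2, so it cannot stand once Article 2 is removed. Article 5 makes Article 4 an essential term, and Article 4 has been rendered inoperative by the cascade; under Article 5, the entire Agreement is therefore void. No provision of the Agreement survives.

1, 2, 3, 4, 5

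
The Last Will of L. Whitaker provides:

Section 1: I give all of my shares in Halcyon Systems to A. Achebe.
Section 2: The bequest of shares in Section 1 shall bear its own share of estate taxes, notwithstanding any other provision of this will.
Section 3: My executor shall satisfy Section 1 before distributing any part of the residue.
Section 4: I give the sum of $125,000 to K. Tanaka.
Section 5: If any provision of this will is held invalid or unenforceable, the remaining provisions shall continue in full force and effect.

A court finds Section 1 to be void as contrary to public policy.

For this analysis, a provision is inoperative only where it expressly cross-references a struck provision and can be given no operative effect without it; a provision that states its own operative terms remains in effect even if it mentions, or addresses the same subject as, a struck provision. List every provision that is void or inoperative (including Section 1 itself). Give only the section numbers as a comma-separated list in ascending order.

1, 2, 3

Section 1 is struck. The only function of Section 2 is the tax charge on Section 1, so it cannot stand once Section 1 is removed. Section 3 has no operative effect of its own apart from Section 1 and is therefore inoperative. Under the severability clause in Section 5, the remaining provisions continue in force. That leaves Section 4 and Section 5 in effect.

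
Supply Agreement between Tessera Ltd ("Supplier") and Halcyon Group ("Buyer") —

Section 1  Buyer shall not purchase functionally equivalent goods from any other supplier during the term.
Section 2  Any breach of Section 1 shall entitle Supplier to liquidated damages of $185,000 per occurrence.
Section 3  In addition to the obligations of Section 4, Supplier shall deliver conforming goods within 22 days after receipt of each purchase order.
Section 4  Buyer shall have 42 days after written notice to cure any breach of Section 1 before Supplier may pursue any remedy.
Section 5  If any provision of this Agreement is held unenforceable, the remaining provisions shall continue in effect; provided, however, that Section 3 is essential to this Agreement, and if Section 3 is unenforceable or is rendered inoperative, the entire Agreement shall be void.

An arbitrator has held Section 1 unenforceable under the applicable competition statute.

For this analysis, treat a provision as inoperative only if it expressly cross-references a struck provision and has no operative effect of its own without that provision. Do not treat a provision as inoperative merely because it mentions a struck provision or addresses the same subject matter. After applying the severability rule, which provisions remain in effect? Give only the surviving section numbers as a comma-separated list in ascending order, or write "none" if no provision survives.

Section 1 is struck. Section 2 has no operative effect of its own apart from Section 1 and is therefore inoperative. Section 4 has no operative effect of its own apart from Section 1 and is therefore inoperative. Section 3 mentions Section 4 but its own obligation stands independently of Section 4, so Section 3 is not affected. Section 5 makes Section 3 an essential term, but Section 3 is unaffected, so the severability proviso in Section 5 preserves the remaining provisions. The provisions still in force are Section 3 and Section 5.

3, 5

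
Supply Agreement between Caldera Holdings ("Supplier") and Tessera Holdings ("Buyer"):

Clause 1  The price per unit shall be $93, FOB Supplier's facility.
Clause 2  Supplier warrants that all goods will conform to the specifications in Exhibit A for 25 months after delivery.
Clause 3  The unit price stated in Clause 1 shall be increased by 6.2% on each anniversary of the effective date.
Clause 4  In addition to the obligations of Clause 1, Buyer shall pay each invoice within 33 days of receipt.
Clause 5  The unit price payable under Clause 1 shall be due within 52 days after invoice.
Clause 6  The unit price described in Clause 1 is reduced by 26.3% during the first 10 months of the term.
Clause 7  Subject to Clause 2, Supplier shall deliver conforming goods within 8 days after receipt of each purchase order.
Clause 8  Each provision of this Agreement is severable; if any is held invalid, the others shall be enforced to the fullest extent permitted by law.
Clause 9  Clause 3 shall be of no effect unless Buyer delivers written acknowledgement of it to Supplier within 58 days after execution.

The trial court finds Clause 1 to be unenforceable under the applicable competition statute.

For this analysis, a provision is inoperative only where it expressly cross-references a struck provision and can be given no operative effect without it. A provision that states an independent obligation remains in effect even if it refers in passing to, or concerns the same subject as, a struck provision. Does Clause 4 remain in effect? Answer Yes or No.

Clause 1 is struck. Clause 3 does nothing except set the escalation of the unit price by reference to Clause 1; with Clause 1 gone it has no independent effect and is inoperative. The whole of Clause 5 is the payment deadline for the unit price, defined by reference to Clause 1, so Clause 5 cannot stand once Clause 1 is removed. Clause 6 has no operative effect of its own apart from Clause 1 and is therefore inoperative. The only function of Clause 9 is the acknowledgement condition for Clause 3, so it cannot stand once Clause 3 is removed. Clause 4 mentions Clause 1 but its own obligation stands independently of Clause 1, so Clause 4 is not affected. Clause 8 is a severability clause and preserves every provision that can still be given independent effect. That leaves Clause 2, Clause 4, Clause 7, and Clause 8 in effect. Clause 4 is among the surviving provisions, so the answer is yes.

Yes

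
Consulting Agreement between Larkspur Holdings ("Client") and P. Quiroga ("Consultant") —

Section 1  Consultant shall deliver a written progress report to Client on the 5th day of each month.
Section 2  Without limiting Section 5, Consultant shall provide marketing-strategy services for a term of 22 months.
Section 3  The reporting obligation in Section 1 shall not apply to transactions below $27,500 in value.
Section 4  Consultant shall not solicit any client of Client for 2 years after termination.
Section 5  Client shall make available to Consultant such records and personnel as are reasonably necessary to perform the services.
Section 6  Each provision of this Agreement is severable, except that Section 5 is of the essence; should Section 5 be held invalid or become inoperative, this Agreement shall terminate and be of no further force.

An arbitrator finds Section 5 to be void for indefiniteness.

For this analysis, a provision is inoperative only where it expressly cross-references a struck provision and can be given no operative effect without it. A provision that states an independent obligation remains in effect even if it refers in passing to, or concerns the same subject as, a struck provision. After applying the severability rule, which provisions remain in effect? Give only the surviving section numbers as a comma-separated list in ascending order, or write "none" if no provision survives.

none

Section 5 is struck. No other provision's operative terms depend on Section 5. Section 6 makes Section 5 an essential term, and Section 5 is the provision held invalid; under Section 6, the entire Agreement is therefore void. No provision of the Agreement survives.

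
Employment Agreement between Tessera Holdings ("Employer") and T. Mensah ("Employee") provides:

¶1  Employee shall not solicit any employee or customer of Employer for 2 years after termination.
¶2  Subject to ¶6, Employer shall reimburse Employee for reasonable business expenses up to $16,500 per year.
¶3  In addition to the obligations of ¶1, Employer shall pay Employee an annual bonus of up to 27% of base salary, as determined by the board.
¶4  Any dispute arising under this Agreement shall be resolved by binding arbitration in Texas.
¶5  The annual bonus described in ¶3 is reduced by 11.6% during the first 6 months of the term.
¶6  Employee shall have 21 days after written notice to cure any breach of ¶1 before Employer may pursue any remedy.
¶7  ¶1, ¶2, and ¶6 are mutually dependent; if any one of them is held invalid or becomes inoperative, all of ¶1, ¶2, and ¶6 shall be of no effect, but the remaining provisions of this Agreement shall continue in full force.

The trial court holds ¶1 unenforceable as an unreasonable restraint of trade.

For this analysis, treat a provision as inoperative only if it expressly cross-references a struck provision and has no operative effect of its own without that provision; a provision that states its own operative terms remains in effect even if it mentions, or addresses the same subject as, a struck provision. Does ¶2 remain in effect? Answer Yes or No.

¶1 is struck. The only function of ¶6 is the cure period for breach of ¶1, so it cannot stand once ¶1 is removed. Although ¶3 refers to ¶1, its operative terms do not depend on ¶1, so it remains in effect. ¶7 declares ¶1, ¶2, and ¶6 mutually dependent; since one of them has fallen, all of them are of no effect. That brings down ¶2 as well. The remainder continues in force under ¶7. The provisions still in force are ¶3, ¶4, ¶5, and ¶7. ¶2 is among the inoperative provisions, so the answer is no.

No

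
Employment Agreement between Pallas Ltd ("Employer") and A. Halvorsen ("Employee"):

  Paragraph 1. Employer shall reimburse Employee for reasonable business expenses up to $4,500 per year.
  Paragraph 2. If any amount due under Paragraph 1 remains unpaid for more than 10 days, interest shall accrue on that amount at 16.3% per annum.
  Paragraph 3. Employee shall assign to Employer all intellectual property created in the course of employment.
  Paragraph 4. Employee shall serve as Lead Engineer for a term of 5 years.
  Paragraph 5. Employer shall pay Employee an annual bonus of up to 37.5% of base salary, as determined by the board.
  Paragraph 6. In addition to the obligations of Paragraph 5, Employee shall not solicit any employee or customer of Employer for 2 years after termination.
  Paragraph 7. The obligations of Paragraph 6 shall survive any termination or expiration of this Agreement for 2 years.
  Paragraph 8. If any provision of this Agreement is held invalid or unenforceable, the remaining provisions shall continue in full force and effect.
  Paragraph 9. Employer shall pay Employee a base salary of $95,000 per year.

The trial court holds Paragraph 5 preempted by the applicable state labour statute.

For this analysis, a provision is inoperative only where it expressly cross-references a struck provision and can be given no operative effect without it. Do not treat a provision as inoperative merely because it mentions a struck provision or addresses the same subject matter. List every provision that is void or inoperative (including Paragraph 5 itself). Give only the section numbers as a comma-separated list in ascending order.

5

Paragraph 5 is struck. Although Paragraph 6 refers to Paragraph 5, its operative terms do not depend on Paragraph 5, so it remains in effect. No other provision's operative terms depend on Paragraph 5. Under the severability clause in Paragraph 8, the remaining provisions continue in force. The provisions still in force are Paragraph 1, Paragraph 2, Paragraph 3, Paragraph 4, Paragraph 6, Paragraph 7, Paragraph 8, and Paragraph 9.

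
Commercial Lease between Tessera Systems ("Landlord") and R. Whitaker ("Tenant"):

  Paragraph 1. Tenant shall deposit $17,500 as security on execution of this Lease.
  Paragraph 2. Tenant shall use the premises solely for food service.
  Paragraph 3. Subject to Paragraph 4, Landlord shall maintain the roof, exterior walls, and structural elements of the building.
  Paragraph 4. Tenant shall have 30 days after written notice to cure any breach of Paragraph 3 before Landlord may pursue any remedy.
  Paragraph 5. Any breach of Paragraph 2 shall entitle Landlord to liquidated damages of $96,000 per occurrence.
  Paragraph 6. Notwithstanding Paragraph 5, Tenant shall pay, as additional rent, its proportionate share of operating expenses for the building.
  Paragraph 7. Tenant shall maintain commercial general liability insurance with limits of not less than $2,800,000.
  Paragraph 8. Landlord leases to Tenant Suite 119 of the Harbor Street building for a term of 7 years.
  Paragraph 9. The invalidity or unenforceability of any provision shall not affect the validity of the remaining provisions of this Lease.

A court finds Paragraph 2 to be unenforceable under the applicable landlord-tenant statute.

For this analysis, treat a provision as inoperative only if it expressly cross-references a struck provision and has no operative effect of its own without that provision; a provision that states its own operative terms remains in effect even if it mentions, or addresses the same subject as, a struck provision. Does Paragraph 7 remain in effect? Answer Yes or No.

Yes

Paragraph 2 is struck. Paragraph 5 has no operative effect of its own apart from Paragraph 2 and is therefore inoperative. Although Paragraph 6 refers to Paragraph 5, its operative terms do not depend on Paragraph 5, so it remains in effect. Paragraph 9 is a severability clause and preserves every provision that can still be given independent effect. Paragraph 1, Paragraph 3, Paragraph 4, Paragraph 6, Paragraph 7, Paragraph 8, and Paragraph 9 remain in effect. Paragraph 7 is among the surviving provisions, so the answer is yes.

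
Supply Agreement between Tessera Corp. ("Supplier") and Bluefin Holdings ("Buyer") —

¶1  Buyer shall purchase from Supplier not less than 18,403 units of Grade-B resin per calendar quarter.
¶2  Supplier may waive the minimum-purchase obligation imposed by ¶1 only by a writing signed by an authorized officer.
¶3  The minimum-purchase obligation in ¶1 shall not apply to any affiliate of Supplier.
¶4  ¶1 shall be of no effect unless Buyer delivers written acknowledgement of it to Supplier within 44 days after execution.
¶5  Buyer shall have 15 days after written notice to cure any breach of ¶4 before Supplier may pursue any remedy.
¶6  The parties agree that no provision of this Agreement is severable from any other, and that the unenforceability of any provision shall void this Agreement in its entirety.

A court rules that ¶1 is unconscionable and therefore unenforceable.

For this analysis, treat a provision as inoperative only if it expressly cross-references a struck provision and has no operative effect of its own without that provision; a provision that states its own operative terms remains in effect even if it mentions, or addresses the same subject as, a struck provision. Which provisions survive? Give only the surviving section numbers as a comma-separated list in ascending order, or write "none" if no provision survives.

none

¶1 is struck. The only function of ¶2 is the waiver condition for ¶1, so it cannot stand once ¶1 is removed. ¶3 does nothing except set the carve-out from the minimum-purchase obligation by reference to ¶1; with ¶1 gone it has no independent effect and is inoperative. ¶4 has no operative effect of its own apart from ¶1 and is therefore inoperative. ¶5 merely fixes the cure period for breach of ¶4; with ¶4 gone it has nothing to operate on and falls away. ¶6 provides that the Agreement is not severable, so the invalidity of any one provision voids the entire Agreement. No provision of the Agreement survives.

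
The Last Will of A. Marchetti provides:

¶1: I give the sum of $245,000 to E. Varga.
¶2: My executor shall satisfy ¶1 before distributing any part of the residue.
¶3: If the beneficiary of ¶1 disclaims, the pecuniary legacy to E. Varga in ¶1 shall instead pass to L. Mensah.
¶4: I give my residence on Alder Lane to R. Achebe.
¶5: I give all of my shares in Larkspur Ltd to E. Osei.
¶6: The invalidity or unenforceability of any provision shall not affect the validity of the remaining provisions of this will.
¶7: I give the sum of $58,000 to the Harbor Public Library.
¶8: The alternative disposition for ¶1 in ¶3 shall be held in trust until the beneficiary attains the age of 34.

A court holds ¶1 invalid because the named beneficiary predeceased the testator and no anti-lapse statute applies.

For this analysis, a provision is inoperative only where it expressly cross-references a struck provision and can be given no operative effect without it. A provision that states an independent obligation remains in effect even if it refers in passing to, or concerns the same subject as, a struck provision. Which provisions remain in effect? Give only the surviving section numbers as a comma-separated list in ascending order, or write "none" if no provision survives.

¶1 is struck. ¶2 has no operative effect of its own apart from ¶1 and is therefore inoperative. ¶3 operates only by reference to ¶1, so it falls with ¶1. ¶8 has no operative effect of its own apart from ¶3 and is therefore inoperative. Under the severability clause in ¶6, the remaining provisions continue in force. ¶4, ¶5, ¶6, and ¶7 remain in effect.

4, 5, 6, 7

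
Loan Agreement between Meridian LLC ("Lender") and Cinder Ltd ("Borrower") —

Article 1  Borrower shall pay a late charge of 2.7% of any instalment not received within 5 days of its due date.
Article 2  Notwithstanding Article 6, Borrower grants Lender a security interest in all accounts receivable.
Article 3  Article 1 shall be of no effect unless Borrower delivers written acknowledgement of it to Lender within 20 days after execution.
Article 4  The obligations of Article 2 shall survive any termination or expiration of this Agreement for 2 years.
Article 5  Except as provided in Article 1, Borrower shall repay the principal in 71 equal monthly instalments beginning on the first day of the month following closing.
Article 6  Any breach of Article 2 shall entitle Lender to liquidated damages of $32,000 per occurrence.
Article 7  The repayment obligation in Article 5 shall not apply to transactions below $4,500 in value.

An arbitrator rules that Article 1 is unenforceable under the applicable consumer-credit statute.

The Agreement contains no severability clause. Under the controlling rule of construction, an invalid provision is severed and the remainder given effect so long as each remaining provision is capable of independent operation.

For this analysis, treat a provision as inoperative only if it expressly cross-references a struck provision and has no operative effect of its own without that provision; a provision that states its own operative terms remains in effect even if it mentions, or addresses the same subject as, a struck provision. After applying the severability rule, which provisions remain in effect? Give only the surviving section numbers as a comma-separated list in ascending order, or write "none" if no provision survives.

2, 4, 5, 6, 7

Article 1 is struck. Article 3 merely fixes the acknowledgement condition for Article 1; with Article 1 gone it has nothing to operate on and falls away. Although Article 5 refers to Article 1, its operative terms do not depend on Article 1, so it remains in effect. Under the stated default rule, only provisions that cannot operate independently fall away; the rest are enforced. That leaves Article 2, Article 4, Article 5, Article 6, and Article 7 in effect.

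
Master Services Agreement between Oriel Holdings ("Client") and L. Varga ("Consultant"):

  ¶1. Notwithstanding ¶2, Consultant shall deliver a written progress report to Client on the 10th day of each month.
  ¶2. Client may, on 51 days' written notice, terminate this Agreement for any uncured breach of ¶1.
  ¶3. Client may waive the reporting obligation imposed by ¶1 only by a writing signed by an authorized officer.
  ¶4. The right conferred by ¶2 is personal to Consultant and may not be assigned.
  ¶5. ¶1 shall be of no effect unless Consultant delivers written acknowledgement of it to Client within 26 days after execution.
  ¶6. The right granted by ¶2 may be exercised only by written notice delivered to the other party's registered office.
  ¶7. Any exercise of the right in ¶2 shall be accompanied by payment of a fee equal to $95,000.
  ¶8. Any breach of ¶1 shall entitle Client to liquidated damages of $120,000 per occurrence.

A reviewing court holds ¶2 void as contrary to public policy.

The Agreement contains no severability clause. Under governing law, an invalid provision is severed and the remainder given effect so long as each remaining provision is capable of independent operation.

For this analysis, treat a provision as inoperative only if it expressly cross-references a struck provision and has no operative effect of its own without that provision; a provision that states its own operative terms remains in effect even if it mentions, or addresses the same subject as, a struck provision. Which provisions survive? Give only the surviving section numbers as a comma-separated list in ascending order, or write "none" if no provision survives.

1, 3, 5, 8

¶2 is struck. ¶4 has no operative effect of its own apart from ¶2 and is therefore inoperative. ¶6 operates only by reference to ¶2, so it falls with ¶2. ¶7 has no operative effect of its own apart from ¶2 and is therefore inoperative. ¶1 mentions ¶2 but its own obligation stands independently of ¶2, so ¶1 is not affected. Under the stated default rule, only provisions that cannot operate independently fall away; the rest are enforced. ¶1, ¶3, ¶5, and ¶8 remain in effect.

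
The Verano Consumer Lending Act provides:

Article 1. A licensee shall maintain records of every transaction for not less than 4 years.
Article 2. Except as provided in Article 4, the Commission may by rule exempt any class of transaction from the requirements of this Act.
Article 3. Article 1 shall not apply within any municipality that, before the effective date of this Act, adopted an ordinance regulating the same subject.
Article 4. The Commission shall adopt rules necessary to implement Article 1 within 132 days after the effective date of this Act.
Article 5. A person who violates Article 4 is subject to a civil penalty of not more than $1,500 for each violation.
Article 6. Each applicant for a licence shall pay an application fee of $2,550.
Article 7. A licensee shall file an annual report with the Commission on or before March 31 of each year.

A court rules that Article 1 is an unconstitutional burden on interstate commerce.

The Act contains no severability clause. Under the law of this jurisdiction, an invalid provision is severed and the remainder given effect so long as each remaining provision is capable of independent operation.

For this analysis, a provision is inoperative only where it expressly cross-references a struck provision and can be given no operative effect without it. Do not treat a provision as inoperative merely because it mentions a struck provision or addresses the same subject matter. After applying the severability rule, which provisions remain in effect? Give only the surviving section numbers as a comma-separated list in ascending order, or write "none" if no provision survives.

Article 1 is struck. Article 3 operates only by reference to Article 1, so it falls with Article 1. Article 4 has no operative effect of its own apart from Article 1 and is therefore inoperative. Article 5 has no operative effect of its own apart from Article 4 and is therefore inoperative. Article 2 mentions Article 4 but its own obligation stands independently of Article 4, so Article 2 is not affected. With no severability clause, the stated default rule severs what cannot stand and enforces each remaining provision that can operate on its own. That leaves Article 2, Article 6, and Article 7 in effect.

2, 6, 7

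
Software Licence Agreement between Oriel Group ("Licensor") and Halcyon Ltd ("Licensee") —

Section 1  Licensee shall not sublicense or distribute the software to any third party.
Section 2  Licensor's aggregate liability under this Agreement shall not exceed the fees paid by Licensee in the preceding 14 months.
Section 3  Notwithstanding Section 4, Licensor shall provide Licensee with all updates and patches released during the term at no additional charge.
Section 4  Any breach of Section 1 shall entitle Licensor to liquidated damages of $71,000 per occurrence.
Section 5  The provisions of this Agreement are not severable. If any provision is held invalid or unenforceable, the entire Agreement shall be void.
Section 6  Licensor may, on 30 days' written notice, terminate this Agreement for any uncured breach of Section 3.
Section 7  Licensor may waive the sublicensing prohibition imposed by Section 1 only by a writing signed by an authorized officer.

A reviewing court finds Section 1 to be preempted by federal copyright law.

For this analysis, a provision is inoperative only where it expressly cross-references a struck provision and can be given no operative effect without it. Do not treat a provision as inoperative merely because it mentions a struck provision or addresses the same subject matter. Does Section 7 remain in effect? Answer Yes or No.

No

Section 1 is struck. Section 4 has no operative effect of its own apart from Section 1 and is therefore inoperative. Section 7 has no operative effect of its own apart from Section 1 and is therefore inoperative. Section 5 provides that the Agreement is not severable, so the invalidity of any one provision voids the entire Agreement. No provision of the Agreement survives. Section 7 is among the inoperative provisions, so the answer is no.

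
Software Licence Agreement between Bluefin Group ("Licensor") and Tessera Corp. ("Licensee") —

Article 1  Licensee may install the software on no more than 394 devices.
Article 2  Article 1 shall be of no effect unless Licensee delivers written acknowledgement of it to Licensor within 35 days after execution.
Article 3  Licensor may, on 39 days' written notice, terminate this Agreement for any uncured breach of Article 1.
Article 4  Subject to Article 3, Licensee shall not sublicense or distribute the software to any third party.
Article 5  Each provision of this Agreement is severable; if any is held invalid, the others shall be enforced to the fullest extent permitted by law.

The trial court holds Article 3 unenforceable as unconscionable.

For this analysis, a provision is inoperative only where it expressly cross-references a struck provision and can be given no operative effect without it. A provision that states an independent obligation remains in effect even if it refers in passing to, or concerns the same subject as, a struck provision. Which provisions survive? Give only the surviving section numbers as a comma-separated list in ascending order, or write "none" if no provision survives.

1, 2, 4, 5

Article 3 is struck. Article 4 mentions Article 3 but its own obligation stands independently of Article 3, so Article 4 is not affected. No other provision's operative terms depend on Article 3. Article 5 is a severability clause and preserves every provision that can still be given independent effect. Article 1, Article 2, Article 4, and Article 5 remain in effect.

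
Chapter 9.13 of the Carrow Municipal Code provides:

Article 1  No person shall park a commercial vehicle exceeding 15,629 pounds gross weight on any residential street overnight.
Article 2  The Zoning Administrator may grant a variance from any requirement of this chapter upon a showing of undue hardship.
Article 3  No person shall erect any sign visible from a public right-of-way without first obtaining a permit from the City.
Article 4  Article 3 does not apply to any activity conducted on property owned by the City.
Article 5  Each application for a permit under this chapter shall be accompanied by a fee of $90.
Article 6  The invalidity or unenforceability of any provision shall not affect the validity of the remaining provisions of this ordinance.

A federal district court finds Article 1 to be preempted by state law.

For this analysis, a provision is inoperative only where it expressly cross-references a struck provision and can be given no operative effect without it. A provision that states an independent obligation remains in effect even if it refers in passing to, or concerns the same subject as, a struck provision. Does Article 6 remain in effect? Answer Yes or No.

Yes

Article 1 is struck. Nothing else in the ordinance is defined by reference to Article 1. Under the severability clause in Article 6, the remaining provisions continue in force. Article 2, Article 3, Article 4, Article 5, and Article 6 remain in effect. Article 6 is among the surviving provisions, so the answer is yes.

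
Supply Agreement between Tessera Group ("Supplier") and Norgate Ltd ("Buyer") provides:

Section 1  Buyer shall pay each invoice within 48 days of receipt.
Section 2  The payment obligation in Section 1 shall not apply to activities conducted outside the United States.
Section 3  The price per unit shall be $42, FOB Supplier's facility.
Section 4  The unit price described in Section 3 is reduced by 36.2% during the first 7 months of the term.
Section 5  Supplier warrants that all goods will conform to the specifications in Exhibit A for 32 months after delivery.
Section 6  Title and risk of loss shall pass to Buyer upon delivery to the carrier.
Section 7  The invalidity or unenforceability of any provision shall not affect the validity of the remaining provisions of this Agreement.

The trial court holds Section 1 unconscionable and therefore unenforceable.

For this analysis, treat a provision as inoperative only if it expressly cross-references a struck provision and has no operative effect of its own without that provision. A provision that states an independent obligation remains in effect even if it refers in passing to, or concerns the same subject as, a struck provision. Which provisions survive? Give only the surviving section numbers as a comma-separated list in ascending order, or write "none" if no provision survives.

Section 1 is struck. Section 2 operates only by reference to Section 1, so it falls with Section 1. Under the severability clause in Section 7, the remaining provisions continue in force. That leaves Section 3, Section 4, Section 5, Section 6, and Section 7 in effect.

3, 4, 5, 6, 7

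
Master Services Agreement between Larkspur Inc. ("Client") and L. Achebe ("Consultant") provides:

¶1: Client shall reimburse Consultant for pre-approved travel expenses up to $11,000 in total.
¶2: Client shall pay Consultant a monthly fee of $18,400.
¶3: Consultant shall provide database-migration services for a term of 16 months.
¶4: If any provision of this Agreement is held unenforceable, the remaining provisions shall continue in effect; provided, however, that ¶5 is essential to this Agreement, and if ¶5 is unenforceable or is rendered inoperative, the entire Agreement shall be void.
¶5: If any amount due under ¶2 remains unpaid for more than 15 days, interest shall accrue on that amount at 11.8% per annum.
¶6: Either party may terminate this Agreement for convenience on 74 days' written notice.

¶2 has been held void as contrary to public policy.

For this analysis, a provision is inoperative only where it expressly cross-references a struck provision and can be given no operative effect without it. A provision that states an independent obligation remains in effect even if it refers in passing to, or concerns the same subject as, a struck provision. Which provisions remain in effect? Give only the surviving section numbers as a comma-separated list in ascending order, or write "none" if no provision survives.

none

¶2 is struck. ¶5 does nothing except set the default interest on the monthly fee by reference to ¶2; with ¶2 gone it has no independent effect and is inoperative. ¶4 makes ¶5 an essential term, and ¶5 has been rendered inoperative by the cascade; under ¶4, the entire Agreement is therefore void. No provision of the Agreement survives.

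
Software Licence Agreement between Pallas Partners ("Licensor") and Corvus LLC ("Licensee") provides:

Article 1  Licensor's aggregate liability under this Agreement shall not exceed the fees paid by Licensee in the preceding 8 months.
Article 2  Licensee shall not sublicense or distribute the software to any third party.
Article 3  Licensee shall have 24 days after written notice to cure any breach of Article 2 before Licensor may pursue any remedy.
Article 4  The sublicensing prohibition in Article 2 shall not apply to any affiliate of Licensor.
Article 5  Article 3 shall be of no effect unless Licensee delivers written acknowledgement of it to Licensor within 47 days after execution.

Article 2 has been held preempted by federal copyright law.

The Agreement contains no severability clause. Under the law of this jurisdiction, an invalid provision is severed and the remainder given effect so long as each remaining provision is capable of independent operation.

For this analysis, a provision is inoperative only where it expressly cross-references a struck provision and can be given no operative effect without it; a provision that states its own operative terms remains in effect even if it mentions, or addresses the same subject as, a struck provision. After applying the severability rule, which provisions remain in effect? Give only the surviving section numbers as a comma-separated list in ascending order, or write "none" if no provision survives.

Article 2 is struck. The only function of Article 3 is the cure period for breach of Article 2, so it cannot stand once Article 2 is removed. Article 4 has no operative effect of its own apart from Article 2 and is therefore inoperative. Article 5 operates only by reference to Article 3, so it falls with Article 3. With no severability clause, the stated default rule severs what cannot stand and enforces each remaining provision that can operate on its own. Only Article 1 remains in effect.

1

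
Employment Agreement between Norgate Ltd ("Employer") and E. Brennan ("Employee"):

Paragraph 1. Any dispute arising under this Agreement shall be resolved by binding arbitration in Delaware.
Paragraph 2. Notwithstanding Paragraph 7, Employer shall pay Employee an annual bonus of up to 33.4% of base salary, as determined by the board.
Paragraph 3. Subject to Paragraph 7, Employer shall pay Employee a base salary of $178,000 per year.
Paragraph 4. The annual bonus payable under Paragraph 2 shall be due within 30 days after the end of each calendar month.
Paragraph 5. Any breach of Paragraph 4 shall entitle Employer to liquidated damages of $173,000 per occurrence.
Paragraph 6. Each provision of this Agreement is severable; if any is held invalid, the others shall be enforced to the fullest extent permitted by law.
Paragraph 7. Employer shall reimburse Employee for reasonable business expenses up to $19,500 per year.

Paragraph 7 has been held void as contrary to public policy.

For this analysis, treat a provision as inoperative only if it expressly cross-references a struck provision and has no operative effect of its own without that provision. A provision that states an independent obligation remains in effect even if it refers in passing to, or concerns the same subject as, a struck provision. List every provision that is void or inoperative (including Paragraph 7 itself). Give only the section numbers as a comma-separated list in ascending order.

7

Paragraph 7 is struck. Although Paragraph 2 refers to Paragraph 7, its operative terms do not depend on Paragraph 7, so it remains in effect. Paragraph 3 mentions Paragraph 7 but its own obligation stands independently of Paragraph 7, so Paragraph 3 is not affected. No other provision's operative terms depend on Paragraph 7. Under the severability clause in Paragraph 6, the remaining provisions continue in force. The provisions still in force are Paragraph 1, Paragraph 2, Paragraph 3, Paragraph 4, Paragraph 5, and Paragraph 6.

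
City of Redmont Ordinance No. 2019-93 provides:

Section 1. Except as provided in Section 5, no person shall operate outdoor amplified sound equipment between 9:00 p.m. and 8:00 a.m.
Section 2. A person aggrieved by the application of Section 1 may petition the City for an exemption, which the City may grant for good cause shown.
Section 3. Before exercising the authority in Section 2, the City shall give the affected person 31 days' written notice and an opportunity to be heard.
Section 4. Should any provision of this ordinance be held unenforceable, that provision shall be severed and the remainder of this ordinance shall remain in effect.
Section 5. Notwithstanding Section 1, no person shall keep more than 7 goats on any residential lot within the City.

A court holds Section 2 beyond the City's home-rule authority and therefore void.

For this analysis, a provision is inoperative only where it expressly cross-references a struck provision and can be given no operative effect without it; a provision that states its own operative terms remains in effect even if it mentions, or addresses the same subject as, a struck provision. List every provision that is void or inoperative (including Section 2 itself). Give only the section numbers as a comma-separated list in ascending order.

2, 3

Section 2 is struck. Section 3 merely fixes the notice-and-hearing requirement for Section 2; with Section 2 gone it has nothing to operate on and falls away. Under the severability clause in Section 4, the remaining provisions continue in force. That leaves Section 1, Section 4, and Section 5 in effect.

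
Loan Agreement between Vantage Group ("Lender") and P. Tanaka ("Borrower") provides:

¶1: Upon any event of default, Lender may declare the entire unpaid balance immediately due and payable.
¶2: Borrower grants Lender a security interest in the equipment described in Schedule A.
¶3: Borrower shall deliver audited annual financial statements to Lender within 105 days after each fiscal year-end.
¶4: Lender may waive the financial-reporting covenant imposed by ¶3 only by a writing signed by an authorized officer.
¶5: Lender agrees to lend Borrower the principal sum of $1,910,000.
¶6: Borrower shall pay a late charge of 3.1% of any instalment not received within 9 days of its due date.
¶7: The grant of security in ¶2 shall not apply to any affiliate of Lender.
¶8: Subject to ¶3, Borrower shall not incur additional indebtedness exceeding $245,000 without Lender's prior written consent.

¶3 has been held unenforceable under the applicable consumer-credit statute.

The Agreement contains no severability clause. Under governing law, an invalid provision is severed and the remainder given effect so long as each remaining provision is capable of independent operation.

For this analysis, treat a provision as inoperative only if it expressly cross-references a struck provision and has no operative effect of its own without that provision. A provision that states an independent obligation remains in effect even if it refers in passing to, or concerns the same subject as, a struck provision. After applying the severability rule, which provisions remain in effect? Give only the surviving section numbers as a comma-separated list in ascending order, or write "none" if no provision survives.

1, 2, 5, 6, 7, 8

¶3 is struck. The only function of ¶4 is the waiver condition for ¶3, so it cannot stand once ¶3 is removed. ¶8 mentions ¶3 but its own obligation stands independently of ¶3, so ¶8 is not affected. Under the stated default rule, only provisions that cannot operate independently fall away; the rest are enforced. The provisions still in force are ¶1, ¶2, ¶5, ¶6, ¶7, and ¶8.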